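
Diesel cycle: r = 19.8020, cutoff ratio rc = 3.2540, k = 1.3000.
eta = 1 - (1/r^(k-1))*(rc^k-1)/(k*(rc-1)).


r^(k-1) = 2.4491
rc^k = 4.6360
eta = 0.4933 = 49.3344%

49.3344%


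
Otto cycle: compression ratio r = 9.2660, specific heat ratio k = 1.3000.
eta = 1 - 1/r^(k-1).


r^(k-1) = 1.9501
eta = 1 - 1/1.9501 = 0.4872 = 48.7219%

48.7219%


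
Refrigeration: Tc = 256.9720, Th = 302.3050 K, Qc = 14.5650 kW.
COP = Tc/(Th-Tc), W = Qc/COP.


COP = 256.9720 / 45.3330 = 5.6685
W = 14.5650 / 5.6685 = 2.5694 kW

COP = 5.6685, W = 2.5694 kW


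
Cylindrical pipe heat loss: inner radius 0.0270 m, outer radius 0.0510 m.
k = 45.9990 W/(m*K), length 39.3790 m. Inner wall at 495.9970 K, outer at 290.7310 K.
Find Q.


dT = 205.2660 K
ln(ro/ri) = 0.6360
Q = 2*pi*45.9990*39.3790*205.2660 / 0.6360 = 3673334.8284 W

3673334.8284 W


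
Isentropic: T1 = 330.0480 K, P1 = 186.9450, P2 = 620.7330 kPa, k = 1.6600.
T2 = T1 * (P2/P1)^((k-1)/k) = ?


(k-1)/k = 0.3976
(P2/P1)^exp = 1.6115
T2 = 330.0480 * 1.6115 = 531.8604 K

531.8604 K


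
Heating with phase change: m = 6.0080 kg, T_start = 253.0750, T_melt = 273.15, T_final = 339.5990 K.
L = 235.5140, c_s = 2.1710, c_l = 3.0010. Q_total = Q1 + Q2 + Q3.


Q1 (sensible, solid) = 6.0080 * 2.1710 * 20.0750 = 261.8456 kJ
Q2 (latent) = 6.0080 * 235.5140 = 1414.9681 kJ
Q3 (sensible, liquid) = 6.0080 * 3.0010 * 66.4490 = 1198.0760 kJ
Q_total = 2874.8897 kJ

2874.8897 kJ


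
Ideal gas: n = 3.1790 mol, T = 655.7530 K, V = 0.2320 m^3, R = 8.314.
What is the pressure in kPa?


P = nRT/V = 3.1790 * 8.314 * 655.7530 / 0.2320
= 17331.6869 / 0.2320 = 74705.5469 Pa = 74.7055 kPa

74.7055 kPa


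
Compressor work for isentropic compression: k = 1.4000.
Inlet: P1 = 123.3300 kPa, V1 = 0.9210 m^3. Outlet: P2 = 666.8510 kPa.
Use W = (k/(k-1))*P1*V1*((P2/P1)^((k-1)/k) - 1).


(k-1)/k = 0.2857
(P2/P1)^exp = 1.6196
W = 3.5000 * 123.3300 * 0.9210 * (1.6196 - 1) = 246.3385 kJ

246.3385 kJ


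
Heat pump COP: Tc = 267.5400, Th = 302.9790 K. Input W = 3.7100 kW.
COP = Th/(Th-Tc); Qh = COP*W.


COP = 302.9790 / 35.4390 = 8.5493
Qh = 8.5493 * 3.7100 = 31.7179 kW

COP = 8.5493, Qh = 31.7179 kW


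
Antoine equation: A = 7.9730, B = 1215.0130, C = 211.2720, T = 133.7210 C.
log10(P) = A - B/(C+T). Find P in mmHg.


C+T = 344.9930
B/(C+T) = 3.5218
log10(P) = 7.9730 - 3.5218 = 4.4512
P = 10^4.4512 = 28258.6708 mmHg

28258.6708 mmHg


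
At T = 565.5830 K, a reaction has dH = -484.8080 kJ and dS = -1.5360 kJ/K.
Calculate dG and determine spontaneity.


T*dS = 565.5830 * -1.5360 = -868.7355 kJ
dG = -484.8080 + 868.7355 = 383.9275 kJ (non-spontaneous)

dG = 383.9275 kJ, non-spontaneous


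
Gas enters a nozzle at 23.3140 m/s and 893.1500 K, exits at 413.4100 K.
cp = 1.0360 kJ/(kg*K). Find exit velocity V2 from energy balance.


dT = 479.7400 K
2*cp*1000*dT = 994021.2800
V1^2 = 543.5426
V2 = sqrt(994564.8226) = 997.2787 m/s

997.2787 m/s


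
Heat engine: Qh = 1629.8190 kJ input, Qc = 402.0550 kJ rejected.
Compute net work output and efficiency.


W = 1629.8190 - 402.0550 = 1227.7640 kJ
eta = 1227.7640 / 1629.8190 = 0.7533 = 75.3313%

W = 1227.7640 kJ, eta = 75.3313%


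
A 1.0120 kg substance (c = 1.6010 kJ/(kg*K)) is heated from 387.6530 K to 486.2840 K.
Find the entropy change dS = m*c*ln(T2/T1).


T2/T1 = 1.2544
ln(T2/T1) = 0.2267
dS = 1.0120 * 1.6010 * 0.2267 = 0.3673 kJ/K

0.3673 kJ/K


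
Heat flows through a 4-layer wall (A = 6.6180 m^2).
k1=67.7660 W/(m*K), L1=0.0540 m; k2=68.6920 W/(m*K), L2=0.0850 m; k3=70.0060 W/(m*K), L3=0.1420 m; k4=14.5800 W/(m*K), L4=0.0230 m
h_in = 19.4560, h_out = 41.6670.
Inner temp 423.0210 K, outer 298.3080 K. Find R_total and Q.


R_conv_in = 1/(19.4560*6.6180) = 0.0078
R_1 = 0.0540/(67.7660*6.6180) = 0.0001
R_2 = 0.0850/(68.6920*6.6180) = 0.0002
R_3 = 0.1420/(70.0060*6.6180) = 0.0003
R_4 = 0.0230/(14.5800*6.6180) = 0.0002
R_conv_out = 1/(41.6670*6.6180) = 0.0036
R_total = 0.0122 K/W
Q = 124.7130 / 0.0122 = 10184.7356 W

R_total = 0.0122 K/W, Q = 10184.7356 W


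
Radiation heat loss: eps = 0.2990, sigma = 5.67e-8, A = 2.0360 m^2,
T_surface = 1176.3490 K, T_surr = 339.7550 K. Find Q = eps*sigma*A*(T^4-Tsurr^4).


T^4 = 1.9149e+12
Tsurr^4 = 1.3325e+10
Q = 0.2990 * 5.67e-8 * 2.0360 * 1.9016e+12 = 65636.3086 W

65636.3086 W


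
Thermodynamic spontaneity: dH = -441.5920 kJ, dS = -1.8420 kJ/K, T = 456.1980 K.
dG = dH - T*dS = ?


T*dS = 456.1980 * -1.8420 = -840.3167 kJ
dG = -441.5920 + 840.3167 = 398.7247 kJ (non-spontaneous)

dG = 398.7247 kJ, non-spontaneous


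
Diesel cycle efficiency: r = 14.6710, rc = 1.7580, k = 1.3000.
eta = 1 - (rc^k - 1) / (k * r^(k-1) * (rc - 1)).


r^(k-1) = 2.2384
rc^k = 2.0822
eta = 0.5094 = 50.9362%

50.9362%


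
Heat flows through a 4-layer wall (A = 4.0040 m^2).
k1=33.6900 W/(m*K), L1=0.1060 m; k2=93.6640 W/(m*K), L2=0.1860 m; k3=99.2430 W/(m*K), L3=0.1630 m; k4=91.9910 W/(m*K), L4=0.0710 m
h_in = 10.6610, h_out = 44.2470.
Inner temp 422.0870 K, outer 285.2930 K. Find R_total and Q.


R_conv_in = 1/(10.6610*4.0040) = 0.0234
R_1 = 0.1060/(33.6900*4.0040) = 0.0008
R_2 = 0.1860/(93.6640*4.0040) = 0.0005
R_3 = 0.1630/(99.2430*4.0040) = 0.0004
R_4 = 0.0710/(91.9910*4.0040) = 0.0002
R_conv_out = 1/(44.2470*4.0040) = 0.0056
R_total = 0.0310 K/W
Q = 136.7940 / 0.0310 = 4419.0241 W

R_total = 0.0310 K/W, Q = 4419.0241 W


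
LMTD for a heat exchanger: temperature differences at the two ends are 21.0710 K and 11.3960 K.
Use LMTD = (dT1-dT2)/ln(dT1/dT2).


dT1/dT2 = 1.8490
ln(dT1/dT2) = 0.6146
LMTD = 9.6750 / 0.6146 = 15.7410 K

15.7410 K


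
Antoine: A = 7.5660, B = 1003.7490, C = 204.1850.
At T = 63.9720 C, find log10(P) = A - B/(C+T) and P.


C+T = 268.1570
B/(C+T) = 3.7431
log10(P) = 7.5660 - 3.7431 = 3.8229
P = 10^3.8229 = 6650.5983 mmHg

6650.5983 mmHg


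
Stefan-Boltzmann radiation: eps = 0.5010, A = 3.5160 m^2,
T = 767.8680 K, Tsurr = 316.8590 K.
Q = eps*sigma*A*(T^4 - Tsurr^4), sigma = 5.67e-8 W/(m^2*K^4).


T^4 = 3.4765e+11
Tsurr^4 = 1.0080e+10
Q = 0.5010 * 5.67e-8 * 3.5160 * 3.3757e+11 = 33716.1168 W

33716.1168 W


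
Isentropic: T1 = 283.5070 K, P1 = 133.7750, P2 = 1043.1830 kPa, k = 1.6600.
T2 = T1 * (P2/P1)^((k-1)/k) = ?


(k-1)/k = 0.3976
(P2/P1)^exp = 2.2628
T2 = 283.5070 * 2.2628 = 641.5177 K

641.5177 K


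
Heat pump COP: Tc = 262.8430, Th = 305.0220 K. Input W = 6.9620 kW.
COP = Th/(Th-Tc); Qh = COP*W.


COP = 305.0220 / 42.1790 = 7.2316
Qh = 7.2316 * 6.9620 = 50.3465 kW

COP = 7.2316, Qh = 50.3465 kW


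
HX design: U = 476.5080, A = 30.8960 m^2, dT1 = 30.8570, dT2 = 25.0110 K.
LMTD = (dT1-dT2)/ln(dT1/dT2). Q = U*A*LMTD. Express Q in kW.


LMTD = 27.8317 K
Q = 476.5080 * 30.8960 * 27.8317 = 409744.2974 W = 409.7443 kW

409.7443 kW


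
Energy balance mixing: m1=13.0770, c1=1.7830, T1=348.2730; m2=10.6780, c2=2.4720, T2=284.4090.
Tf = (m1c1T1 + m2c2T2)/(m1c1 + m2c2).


num = 15627.6991
den = 49.7123
Tf = 314.3628 K

314.3628 K


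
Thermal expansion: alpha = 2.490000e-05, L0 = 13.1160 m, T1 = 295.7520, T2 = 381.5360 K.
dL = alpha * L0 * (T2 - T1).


dT = 85.7840 K
dL = 2.490000e-05 * 13.1160 * 85.7840 = 0.028016 m
L_final = 13.144016 m

dL = 0.028016 m


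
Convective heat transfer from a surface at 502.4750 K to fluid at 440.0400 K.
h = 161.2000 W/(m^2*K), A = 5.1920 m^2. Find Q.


dT = 62.4350 K
Q = 161.2000 * 5.1920 * 62.4350 = 52254.9982 W

52254.9982 W


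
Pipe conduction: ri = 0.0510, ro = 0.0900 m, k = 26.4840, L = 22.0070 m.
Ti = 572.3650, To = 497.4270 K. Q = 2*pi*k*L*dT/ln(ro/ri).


dT = 74.9380 K
ln(ro/ri) = 0.5680
Q = 2*pi*26.4840*22.0070*74.9380 / 0.5680 = 483159.2056 W

483159.2056 W


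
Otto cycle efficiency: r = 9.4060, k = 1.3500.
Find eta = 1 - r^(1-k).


r^(k-1) = 2.1912
eta = 1 - 1/2.1912 = 0.5436 = 54.3639%

54.3639%


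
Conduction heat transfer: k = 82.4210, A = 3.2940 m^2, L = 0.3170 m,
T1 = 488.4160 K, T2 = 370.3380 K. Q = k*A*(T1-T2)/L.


dT = 118.0780 K
Q = 82.4210 * 3.2940 * 118.0780 / 0.3170 = 101127.9493 W

101127.9493 W


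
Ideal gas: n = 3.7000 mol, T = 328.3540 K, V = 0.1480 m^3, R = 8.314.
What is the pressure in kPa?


P = nRT/V = 3.7000 * 8.314 * 328.3540 / 0.1480
= 10100.7601 / 0.1480 = 68248.3789 Pa = 68.2484 kPa

68.2484 kPa


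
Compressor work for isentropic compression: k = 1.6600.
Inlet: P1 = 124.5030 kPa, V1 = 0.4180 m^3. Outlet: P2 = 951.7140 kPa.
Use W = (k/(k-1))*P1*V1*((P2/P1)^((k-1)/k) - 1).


(k-1)/k = 0.3976
(P2/P1)^exp = 2.2449
W = 2.5152 * 124.5030 * 0.4180 * (2.2449 - 1) = 162.9536 kJ

162.9536 kJ


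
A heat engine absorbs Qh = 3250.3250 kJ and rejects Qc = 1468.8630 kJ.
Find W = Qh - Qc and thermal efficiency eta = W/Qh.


W = 3250.3250 - 1468.8630 = 1781.4620 kJ
eta = 1781.4620 / 3250.3250 = 0.5481 = 54.8087%

W = 1781.4620 kJ, eta = 54.8087%


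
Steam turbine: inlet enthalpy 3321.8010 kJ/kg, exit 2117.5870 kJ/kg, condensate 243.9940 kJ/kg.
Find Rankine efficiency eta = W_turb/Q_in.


W = 1204.2140 kJ/kg
Q_in = 3077.8070 kJ/kg
eta = 0.3913 = 39.1257%

eta = 39.1257%


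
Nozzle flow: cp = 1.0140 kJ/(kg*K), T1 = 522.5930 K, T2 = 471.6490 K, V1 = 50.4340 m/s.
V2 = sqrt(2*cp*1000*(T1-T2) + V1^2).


dT = 50.9440 K
2*cp*1000*dT = 103314.4320
V1^2 = 2543.5884
V2 = sqrt(105858.0204) = 325.3583 m/s

325.3583 m/s


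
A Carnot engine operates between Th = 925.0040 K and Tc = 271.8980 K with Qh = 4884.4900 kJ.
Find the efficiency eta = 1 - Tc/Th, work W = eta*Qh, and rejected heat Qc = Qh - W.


eta = 1 - 271.8980/925.0040 = 0.7061
W = 0.7061 * 4884.4900 = 3448.7307 kJ
Qc = 4884.4900 - 3448.7307 = 1435.7593 kJ

eta = 70.6057%, W = 3448.7307 kJ, Qc = 1435.7593 kJ


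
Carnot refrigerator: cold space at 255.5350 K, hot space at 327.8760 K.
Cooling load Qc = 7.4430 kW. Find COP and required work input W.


COP = 255.5350 / 72.3410 = 3.5324
W = 7.4430 / 3.5324 = 2.1071 kW

COP = 3.5324, W = 2.1071 kW


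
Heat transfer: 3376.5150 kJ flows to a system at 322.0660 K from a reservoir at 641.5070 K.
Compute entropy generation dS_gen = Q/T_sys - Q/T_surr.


dS_sys = 3376.5150/322.0660 = 10.4839 kJ/K
dS_surr = -3376.5150/641.5070 = -5.2634 kJ/K
dS_gen = 10.4839 - 5.2634 = 5.2205 kJ/K (irreversible)

dS_gen = 5.2205 kJ/K, irreversible


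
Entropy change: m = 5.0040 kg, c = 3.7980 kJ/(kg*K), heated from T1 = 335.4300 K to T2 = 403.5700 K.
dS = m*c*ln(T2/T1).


T2/T1 = 1.2031
ln(T2/T1) = 0.1849
dS = 5.0040 * 3.7980 * 0.1849 = 3.5148 kJ/K

3.5148 kJ/K


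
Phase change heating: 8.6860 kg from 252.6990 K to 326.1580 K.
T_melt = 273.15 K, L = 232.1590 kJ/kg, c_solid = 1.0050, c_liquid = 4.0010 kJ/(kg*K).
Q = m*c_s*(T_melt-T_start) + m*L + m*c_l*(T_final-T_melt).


Q1 (sensible, solid) = 8.6860 * 1.0050 * 20.4510 = 178.5256 kJ
Q2 (latent) = 8.6860 * 232.1590 = 2016.5331 kJ
Q3 (sensible, liquid) = 8.6860 * 4.0010 * 53.0080 = 1842.1704 kJ
Q_total = 4037.2290 kJ

4037.2290 kJ


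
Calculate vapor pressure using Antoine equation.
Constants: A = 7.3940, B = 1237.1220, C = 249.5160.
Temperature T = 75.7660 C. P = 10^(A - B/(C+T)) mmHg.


C+T = 325.2820
B/(C+T) = 3.8032
log10(P) = 7.3940 - 3.8032 = 3.5908
P = 10^3.5908 = 3897.3625 mmHg

3897.3625 mmHg


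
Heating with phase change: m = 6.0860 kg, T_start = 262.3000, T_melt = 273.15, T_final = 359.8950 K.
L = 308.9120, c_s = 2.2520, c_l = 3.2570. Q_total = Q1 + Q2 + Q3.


Q1 (sensible, solid) = 6.0860 * 2.2520 * 10.8500 = 148.7065 kJ
Q2 (latent) = 6.0860 * 308.9120 = 1880.0384 kJ
Q3 (sensible, liquid) = 6.0860 * 3.2570 * 86.7450 = 1719.4682 kJ
Q_total = 3748.2132 kJ

3748.2132 kJ


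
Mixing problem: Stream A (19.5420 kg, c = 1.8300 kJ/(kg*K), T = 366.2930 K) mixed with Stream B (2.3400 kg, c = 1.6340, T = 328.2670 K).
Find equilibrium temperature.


num = 14354.4676
den = 39.5854
Tf = 362.6201 K

362.6201 K


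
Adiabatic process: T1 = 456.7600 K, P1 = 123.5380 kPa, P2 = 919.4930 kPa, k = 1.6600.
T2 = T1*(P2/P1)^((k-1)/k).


(k-1)/k = 0.3976
(P2/P1)^exp = 2.2213
T2 = 456.7600 * 2.2213 = 1014.5807 K

1014.5807 K


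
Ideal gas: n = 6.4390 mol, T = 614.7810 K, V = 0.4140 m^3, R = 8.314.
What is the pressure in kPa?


P = nRT/V = 6.4390 * 8.314 * 614.7810 / 0.4140
= 32911.5914 / 0.4140 = 79496.5975 Pa = 79.4966 kPa

79.4966 kPa


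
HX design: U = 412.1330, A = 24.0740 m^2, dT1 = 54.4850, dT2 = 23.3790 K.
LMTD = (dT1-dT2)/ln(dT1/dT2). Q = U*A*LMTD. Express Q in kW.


LMTD = 36.7645 K
Q = 412.1330 * 24.0740 * 36.7645 = 364766.2625 W = 364.7663 kW

364.7663 kW


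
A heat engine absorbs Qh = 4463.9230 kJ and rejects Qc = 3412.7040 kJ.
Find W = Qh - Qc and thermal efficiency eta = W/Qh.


W = 4463.9230 - 3412.7040 = 1051.2190 kJ
eta = 1051.2190 / 4463.9230 = 0.2355 = 23.5492%

W = 1051.2190 kJ, eta = 23.5492%


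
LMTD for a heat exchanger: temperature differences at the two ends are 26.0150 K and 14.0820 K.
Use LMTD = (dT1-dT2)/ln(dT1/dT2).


dT1/dT2 = 1.8474
ln(dT1/dT2) = 0.6138
LMTD = 11.9330 / 0.6138 = 19.4419 K

19.4419 K


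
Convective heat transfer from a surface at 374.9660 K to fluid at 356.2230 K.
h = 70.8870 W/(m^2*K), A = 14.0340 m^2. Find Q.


dT = 18.7430 K
Q = 70.8870 * 14.0340 * 18.7430 = 18646.0642 W

18646.0642 W


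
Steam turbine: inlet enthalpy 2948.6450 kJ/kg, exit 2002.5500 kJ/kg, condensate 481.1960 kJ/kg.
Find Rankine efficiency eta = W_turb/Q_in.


W = 946.0950 kJ/kg
Q_in = 2467.4490 kJ/kg
eta = 0.3834 = 38.3430%

eta = 38.3430%


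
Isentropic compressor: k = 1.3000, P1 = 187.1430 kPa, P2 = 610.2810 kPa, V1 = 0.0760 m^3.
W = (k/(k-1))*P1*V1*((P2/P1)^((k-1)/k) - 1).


(k-1)/k = 0.2308
(P2/P1)^exp = 1.3136
W = 4.3333 * 187.1430 * 0.0760 * (1.3136 - 1) = 19.3286 kJ

19.3286 kJ


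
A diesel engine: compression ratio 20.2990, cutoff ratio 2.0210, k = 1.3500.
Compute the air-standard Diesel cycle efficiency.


r^(k-1) = 2.8682
rc^k = 2.5853
eta = 0.5990 = 59.9003%

59.9003%


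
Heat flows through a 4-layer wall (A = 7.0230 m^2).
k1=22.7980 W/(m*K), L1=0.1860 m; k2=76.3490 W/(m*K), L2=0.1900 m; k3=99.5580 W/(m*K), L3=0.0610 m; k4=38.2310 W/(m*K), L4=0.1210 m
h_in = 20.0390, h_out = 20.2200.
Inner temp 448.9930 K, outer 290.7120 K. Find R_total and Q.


R_conv_in = 1/(20.0390*7.0230) = 0.0071
R_1 = 0.1860/(22.7980*7.0230) = 0.0012
R_2 = 0.1900/(76.3490*7.0230) = 0.0004
R_3 = 0.0610/(99.5580*7.0230) = 8.7243e-05
R_4 = 0.1210/(38.2310*7.0230) = 0.0005
R_conv_out = 1/(20.2200*7.0230) = 0.0070
R_total = 0.0162 K/W
Q = 158.2810 / 0.0162 = 9769.4931 W

R_total = 0.0162 K/W, Q = 9769.4931 W


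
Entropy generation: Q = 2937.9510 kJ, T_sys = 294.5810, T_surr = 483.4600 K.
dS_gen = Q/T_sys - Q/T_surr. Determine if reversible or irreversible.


dS_sys = 2937.9510/294.5810 = 9.9733 kJ/K
dS_surr = -2937.9510/483.4600 = -6.0769 kJ/K
dS_gen = 9.9733 - 6.0769 = 3.8964 kJ/K (irreversible)

dS_gen = 3.8964 kJ/K, irreversible


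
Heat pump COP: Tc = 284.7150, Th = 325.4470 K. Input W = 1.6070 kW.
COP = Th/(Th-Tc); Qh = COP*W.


COP = 325.4470 / 40.7320 = 7.9900
Qh = 7.9900 * 1.6070 = 12.8399 kW

COP = 7.9900, Qh = 12.8399 kW


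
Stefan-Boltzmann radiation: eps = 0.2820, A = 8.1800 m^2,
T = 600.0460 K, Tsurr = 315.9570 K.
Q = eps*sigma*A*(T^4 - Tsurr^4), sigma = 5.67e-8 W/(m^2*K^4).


T^4 = 1.2964e+11
Tsurr^4 = 9.9658e+09
Q = 0.2820 * 5.67e-8 * 8.1800 * 1.1967e+11 = 15652.5504 W

15652.5504 W


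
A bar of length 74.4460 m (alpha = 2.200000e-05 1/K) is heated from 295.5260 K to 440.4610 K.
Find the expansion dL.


dT = 144.9350 K
dL = 2.200000e-05 * 74.4460 * 144.9350 = 0.237376 m
L_final = 74.683376 m

dL = 0.237376 m


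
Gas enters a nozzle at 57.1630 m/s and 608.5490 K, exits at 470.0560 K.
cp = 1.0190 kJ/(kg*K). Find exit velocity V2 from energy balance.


dT = 138.4930 K
2*cp*1000*dT = 282248.7340
V1^2 = 3267.6086
V2 = sqrt(285516.3426) = 534.3373 m/s

534.3373 m/s


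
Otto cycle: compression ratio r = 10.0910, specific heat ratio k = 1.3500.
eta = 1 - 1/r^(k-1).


r^(k-1) = 2.2458
eta = 1 - 1/2.2458 = 0.5547 = 55.4730%

55.4730%


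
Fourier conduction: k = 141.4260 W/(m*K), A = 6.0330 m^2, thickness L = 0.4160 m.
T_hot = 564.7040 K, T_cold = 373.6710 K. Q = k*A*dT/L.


dT = 191.0330 K
Q = 141.4260 * 6.0330 * 191.0330 / 0.4160 = 391811.9241 W

391811.9241 W


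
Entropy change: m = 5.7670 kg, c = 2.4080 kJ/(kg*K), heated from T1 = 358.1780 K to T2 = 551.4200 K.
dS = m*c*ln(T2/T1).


T2/T1 = 1.5395
ln(T2/T1) = 0.4315
dS = 5.7670 * 2.4080 * 0.4315 = 5.9918 kJ/K

5.9918 kJ/K


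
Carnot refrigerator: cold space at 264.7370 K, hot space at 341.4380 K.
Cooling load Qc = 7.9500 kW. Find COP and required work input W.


COP = 264.7370 / 76.7010 = 3.4515
W = 7.9500 / 3.4515 = 2.3033 kW

COP = 3.4515, W = 2.3033 kW


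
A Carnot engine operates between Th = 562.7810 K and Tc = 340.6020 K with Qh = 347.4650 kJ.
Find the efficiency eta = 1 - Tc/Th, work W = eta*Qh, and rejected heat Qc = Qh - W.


eta = 1 - 340.6020/562.7810 = 0.3948
W = 0.3948 * 347.4650 = 137.1749 kJ
Qc = 347.4650 - 137.1749 = 210.2901 kJ

eta = 39.4788%, W = 137.1749 kJ, Qc = 210.2901 kJ


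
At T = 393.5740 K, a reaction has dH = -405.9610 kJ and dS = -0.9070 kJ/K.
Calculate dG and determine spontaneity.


T*dS = 393.5740 * -0.9070 = -356.9716 kJ
dG = -405.9610 + 356.9716 = -48.9894 kJ (spontaneous)

dG = -48.9894 kJ, spontaneous


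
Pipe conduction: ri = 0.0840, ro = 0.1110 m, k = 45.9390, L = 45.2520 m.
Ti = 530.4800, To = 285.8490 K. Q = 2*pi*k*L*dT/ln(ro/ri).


dT = 244.6310 K
ln(ro/ri) = 0.2787
Q = 2*pi*45.9390*45.2520*244.6310 / 0.2787 = 1.1464e+07 W

1.1464e+07 W


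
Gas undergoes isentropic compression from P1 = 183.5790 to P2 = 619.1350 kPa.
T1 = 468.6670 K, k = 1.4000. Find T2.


(k-1)/k = 0.2857
(P2/P1)^exp = 1.4153
T2 = 468.6670 * 1.4153 = 663.3012 K

663.3012 K


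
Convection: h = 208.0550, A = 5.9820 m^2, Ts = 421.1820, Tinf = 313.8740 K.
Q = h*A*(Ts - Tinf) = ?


dT = 107.3080 K
Q = 208.0550 * 5.9820 * 107.3080 = 133553.9283 W

133553.9283 W


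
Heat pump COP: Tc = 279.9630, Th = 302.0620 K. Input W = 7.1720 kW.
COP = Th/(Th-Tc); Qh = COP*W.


COP = 302.0620 / 22.0990 = 13.6686
Qh = 13.6686 * 7.1720 = 98.0311 kW

COP = 13.6686, Qh = 98.0311 kW


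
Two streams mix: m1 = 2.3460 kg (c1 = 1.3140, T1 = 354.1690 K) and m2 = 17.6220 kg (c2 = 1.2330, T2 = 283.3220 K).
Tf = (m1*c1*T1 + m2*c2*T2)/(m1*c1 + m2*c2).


num = 7247.7764
den = 24.8106
Tf = 292.1245 K

292.1245 K


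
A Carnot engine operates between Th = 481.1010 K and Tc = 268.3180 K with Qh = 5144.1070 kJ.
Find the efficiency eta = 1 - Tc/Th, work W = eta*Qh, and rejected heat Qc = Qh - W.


eta = 1 - 268.3180/481.1010 = 0.4423
W = 0.4423 * 5144.1070 = 2275.1533 kJ
Qc = 5144.1070 - 2275.1533 = 2868.9537 kJ

eta = 44.2283%, W = 2275.1533 kJ, Qc = 2868.9537 kJ


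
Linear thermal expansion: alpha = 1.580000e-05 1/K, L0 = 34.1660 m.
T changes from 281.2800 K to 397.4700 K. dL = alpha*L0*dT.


dT = 116.1900 K
dL = 1.580000e-05 * 34.1660 * 116.1900 = 0.062722 m
L_final = 34.228722 m

dL = 0.062722 m


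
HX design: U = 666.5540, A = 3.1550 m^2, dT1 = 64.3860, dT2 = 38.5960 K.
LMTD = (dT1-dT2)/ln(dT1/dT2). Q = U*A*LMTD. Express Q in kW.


LMTD = 50.3959 K
Q = 666.5540 * 3.1550 * 50.3959 = 105981.5464 W = 105.9815 kW

105.9815 kW


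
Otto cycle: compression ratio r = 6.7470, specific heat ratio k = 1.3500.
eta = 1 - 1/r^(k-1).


r^(k-1) = 1.9507
eta = 1 - 1/1.9507 = 0.4874 = 48.7361%

48.7361%


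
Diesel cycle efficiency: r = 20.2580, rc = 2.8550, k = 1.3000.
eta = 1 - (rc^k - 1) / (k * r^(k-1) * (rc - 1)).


r^(k-1) = 2.4659
rc^k = 3.9110
eta = 0.5105 = 51.0474%

51.0474%


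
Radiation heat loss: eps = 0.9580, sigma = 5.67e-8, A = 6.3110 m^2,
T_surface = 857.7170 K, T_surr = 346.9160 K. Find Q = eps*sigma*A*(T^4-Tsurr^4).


T^4 = 5.4122e+11
Tsurr^4 = 1.4484e+10
Q = 0.9580 * 5.67e-8 * 6.3110 * 5.2674e+11 = 180568.4223 W

180568.4223 W


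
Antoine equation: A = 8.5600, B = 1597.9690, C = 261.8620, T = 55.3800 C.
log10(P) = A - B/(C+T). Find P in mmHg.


C+T = 317.2420
B/(C+T) = 5.0371
log10(P) = 8.5600 - 5.0371 = 3.5229
P = 10^3.5229 = 3333.7548 mmHg

3333.7548 mmHg


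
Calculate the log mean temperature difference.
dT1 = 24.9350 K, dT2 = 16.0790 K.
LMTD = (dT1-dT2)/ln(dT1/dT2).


dT1/dT2 = 1.5508
ln(dT1/dT2) = 0.4388
LMTD = 8.8560 / 0.4388 = 20.1842 K

20.1842 K


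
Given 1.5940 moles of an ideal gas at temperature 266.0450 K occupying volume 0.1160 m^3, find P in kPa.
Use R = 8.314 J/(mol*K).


P = nRT/V = 1.5940 * 8.314 * 266.0450 / 0.1160
= 3525.7656 / 0.1160 = 30394.5312 Pa = 30.3945 kPa

30.3945 kPa


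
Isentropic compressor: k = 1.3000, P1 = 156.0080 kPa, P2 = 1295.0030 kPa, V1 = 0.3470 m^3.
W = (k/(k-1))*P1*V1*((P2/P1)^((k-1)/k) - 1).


(k-1)/k = 0.2308
(P2/P1)^exp = 1.6297
W = 4.3333 * 156.0080 * 0.3470 * (1.6297 - 1) = 147.7157 kJ

147.7157 kJ


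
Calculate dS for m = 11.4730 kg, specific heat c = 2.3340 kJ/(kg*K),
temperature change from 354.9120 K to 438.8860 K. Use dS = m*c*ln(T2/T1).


T2/T1 = 1.2366
ln(T2/T1) = 0.2124
dS = 11.4730 * 2.3340 * 0.2124 = 5.6868 kJ/K

5.6868 kJ/K


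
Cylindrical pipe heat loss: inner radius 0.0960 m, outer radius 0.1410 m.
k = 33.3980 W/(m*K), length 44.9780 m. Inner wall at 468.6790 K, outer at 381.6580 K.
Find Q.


dT = 87.0210 K
ln(ro/ri) = 0.3844
Q = 2*pi*33.3980*44.9780*87.0210 / 0.3844 = 2136623.2125 W

2136623.2125 W


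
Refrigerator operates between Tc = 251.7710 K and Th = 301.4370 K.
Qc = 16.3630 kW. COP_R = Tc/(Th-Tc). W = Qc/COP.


COP = 251.7710 / 49.6660 = 5.0693
W = 16.3630 / 5.0693 = 3.2279 kW

COP = 5.0693, W = 3.2279 kW


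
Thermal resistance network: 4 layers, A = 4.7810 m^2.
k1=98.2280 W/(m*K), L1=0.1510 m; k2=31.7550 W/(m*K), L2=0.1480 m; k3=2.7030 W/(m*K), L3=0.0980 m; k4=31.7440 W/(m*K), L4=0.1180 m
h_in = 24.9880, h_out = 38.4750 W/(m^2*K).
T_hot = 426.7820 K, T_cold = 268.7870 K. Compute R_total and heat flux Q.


R_conv_in = 1/(24.9880*4.7810) = 0.0084
R_1 = 0.1510/(98.2280*4.7810) = 0.0003
R_2 = 0.1480/(31.7550*4.7810) = 0.0010
R_3 = 0.0980/(2.7030*4.7810) = 0.0076
R_4 = 0.1180/(31.7440*4.7810) = 0.0008
R_conv_out = 1/(38.4750*4.7810) = 0.0054
R_total = 0.0235 K/W
Q = 157.9950 / 0.0235 = 6733.5126 W

R_total = 0.0235 K/W, Q = 6733.5126 W


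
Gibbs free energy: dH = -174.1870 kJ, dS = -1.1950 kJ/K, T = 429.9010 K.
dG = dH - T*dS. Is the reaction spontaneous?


T*dS = 429.9010 * -1.1950 = -513.7317 kJ
dG = -174.1870 + 513.7317 = 339.5447 kJ (non-spontaneous)

dG = 339.5447 kJ, non-spontaneous


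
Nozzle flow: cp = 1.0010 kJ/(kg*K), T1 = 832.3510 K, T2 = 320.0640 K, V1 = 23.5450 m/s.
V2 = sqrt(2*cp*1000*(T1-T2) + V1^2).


dT = 512.2870 K
2*cp*1000*dT = 1025598.5740
V1^2 = 554.3670
V2 = sqrt(1026152.9410) = 1012.9921 m/s

1012.9921 m/s


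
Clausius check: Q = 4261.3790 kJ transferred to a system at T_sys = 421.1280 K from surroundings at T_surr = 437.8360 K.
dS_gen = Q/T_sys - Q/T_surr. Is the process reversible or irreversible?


dS_sys = 4261.3790/421.1280 = 10.1190 kJ/K
dS_surr = -4261.3790/437.8360 = -9.7328 kJ/K
dS_gen = 10.1190 - 9.7328 = 0.3861 kJ/K (irreversible)

dS_gen = 0.3861 kJ/K, irreversible


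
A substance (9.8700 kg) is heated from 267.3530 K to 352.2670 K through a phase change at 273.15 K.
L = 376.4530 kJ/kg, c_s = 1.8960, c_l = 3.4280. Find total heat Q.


Q1 (sensible, solid) = 9.8700 * 1.8960 * 5.7970 = 108.4823 kJ
Q2 (latent) = 9.8700 * 376.4530 = 3715.5911 kJ
Q3 (sensible, liquid) = 9.8700 * 3.4280 * 79.1170 = 2676.8731 kJ
Q_total = 6500.9464 kJ

6500.9464 kJ


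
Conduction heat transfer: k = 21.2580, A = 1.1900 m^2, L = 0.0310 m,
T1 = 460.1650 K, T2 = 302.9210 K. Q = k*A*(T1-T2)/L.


dT = 157.2440 K
Q = 21.2580 * 1.1900 * 157.2440 / 0.0310 = 128316.2778 W

128316.2778 W


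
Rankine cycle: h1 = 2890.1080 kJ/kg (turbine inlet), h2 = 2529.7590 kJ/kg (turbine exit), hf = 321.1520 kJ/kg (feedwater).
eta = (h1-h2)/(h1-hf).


W = 360.3490 kJ/kg
Q_in = 2568.9560 kJ/kg
eta = 0.1403 = 14.0271%

eta = 14.0271%


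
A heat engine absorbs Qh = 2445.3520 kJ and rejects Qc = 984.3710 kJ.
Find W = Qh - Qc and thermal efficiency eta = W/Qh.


W = 2445.3520 - 984.3710 = 1460.9810 kJ
eta = 1460.9810 / 2445.3520 = 0.5975 = 59.7452%

W = 1460.9810 kJ, eta = 59.7452%


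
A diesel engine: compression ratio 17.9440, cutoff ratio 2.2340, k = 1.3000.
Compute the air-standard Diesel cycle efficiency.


r^(k-1) = 2.3778
rc^k = 2.8432
eta = 0.5168 = 51.6786%

51.6786%


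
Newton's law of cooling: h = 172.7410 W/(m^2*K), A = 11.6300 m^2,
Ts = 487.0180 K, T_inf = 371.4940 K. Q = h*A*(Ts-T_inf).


dT = 115.5240 K
Q = 172.7410 * 11.6300 * 115.5240 = 232085.1548 W

232085.1548 W


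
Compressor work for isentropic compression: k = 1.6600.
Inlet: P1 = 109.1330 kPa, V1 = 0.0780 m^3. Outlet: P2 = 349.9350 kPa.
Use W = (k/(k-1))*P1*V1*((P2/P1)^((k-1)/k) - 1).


(k-1)/k = 0.3976
(P2/P1)^exp = 1.5893
W = 2.5152 * 109.1330 * 0.0780 * (1.5893 - 1) = 12.6159 kJ

12.6159 kJ


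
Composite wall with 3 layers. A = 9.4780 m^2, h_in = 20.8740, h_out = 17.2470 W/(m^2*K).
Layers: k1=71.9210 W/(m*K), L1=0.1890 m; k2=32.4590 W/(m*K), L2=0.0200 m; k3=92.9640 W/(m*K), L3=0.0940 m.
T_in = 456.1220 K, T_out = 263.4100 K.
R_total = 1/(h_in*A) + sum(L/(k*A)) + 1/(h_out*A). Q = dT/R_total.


R_conv_in = 1/(20.8740*9.4780) = 0.0051
R_1 = 0.1890/(71.9210*9.4780) = 0.0003
R_2 = 0.0200/(32.4590*9.4780) = 6.5010e-05
R_3 = 0.0940/(92.9640*9.4780) = 0.0001
R_conv_out = 1/(17.2470*9.4780) = 0.0061
R_total = 0.0116 K/W
Q = 192.7120 / 0.0116 = 16583.2425 W

R_total = 0.0116 K/W, Q = 16583.2425 W


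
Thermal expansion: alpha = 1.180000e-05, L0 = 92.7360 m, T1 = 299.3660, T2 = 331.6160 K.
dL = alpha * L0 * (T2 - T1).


dT = 32.2500 K
dL = 1.180000e-05 * 92.7360 * 32.2500 = 0.035291 m
L_final = 92.771291 m

dL = 0.035291 m


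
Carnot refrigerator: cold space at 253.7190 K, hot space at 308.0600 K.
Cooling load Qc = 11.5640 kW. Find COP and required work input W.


COP = 253.7190 / 54.3410 = 4.6690
W = 11.5640 / 4.6690 = 2.4768 kW

COP = 4.6690, W = 2.4768 kW


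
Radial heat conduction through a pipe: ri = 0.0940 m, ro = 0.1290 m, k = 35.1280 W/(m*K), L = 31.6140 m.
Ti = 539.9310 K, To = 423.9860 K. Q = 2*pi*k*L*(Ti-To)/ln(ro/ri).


dT = 115.9450 K
ln(ro/ri) = 0.3165
Q = 2*pi*35.1280*31.6140*115.9450 / 0.3165 = 2556035.4451 W

2556035.4451 W


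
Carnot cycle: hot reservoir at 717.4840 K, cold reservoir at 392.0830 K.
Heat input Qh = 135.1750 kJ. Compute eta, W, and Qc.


eta = 1 - 392.0830/717.4840 = 0.4535
W = 0.4535 * 135.1750 = 61.3060 kJ
Qc = 135.1750 - 61.3060 = 73.8690 kJ

eta = 45.3531%, W = 61.3060 kJ, Qc = 73.8690 kJ


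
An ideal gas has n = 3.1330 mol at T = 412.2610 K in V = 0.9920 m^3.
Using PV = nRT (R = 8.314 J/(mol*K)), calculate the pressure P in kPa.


P = nRT/V = 3.1330 * 8.314 * 412.2610 / 0.9920
= 10738.4764 / 0.9920 = 10825.0770 Pa = 10.8251 kPa

10.8251 kPa


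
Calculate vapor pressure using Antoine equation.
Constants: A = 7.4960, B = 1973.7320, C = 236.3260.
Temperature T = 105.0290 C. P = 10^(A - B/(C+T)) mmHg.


C+T = 341.3550
B/(C+T) = 5.7821
log10(P) = 7.4960 - 5.7821 = 1.7139
P = 10^1.7139 = 51.7546 mmHg

51.7546 mmHg


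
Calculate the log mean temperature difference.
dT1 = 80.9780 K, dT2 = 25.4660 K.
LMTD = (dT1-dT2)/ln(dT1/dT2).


dT1/dT2 = 3.1798
ln(dT1/dT2) = 1.1568
LMTD = 55.5120 / 1.1568 = 47.9862 K

47.9862 K


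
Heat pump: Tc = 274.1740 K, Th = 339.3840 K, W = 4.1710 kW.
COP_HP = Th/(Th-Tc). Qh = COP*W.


COP = 339.3840 / 65.2100 = 5.2045
Qh = 5.2045 * 4.1710 = 21.7079 kW

COP = 5.2045, Qh = 21.7079 kW


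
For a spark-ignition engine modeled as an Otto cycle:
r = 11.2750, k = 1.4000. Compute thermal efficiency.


r^(k-1) = 2.6354
eta = 1 - 1/2.6354 = 0.6206 = 62.0551%

62.0551%


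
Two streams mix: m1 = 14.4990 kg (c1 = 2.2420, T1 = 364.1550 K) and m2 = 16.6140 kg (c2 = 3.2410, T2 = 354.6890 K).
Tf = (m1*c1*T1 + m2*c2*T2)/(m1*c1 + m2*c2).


num = 30936.0731
den = 86.3527
Tf = 358.2524 K

358.2524 K


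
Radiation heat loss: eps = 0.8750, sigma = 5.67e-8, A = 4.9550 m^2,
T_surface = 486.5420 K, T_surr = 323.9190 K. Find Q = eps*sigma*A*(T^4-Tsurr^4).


T^4 = 5.6038e+10
Tsurr^4 = 1.1009e+10
Q = 0.8750 * 5.67e-8 * 4.9550 * 4.5029e+10 = 11069.4491 W

11069.4491 W


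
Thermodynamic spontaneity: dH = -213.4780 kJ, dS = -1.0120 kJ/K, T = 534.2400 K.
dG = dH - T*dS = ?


T*dS = 534.2400 * -1.0120 = -540.6509 kJ
dG = -213.4780 + 540.6509 = 327.1729 kJ (non-spontaneous)

dG = 327.1729 kJ, non-spontaneous


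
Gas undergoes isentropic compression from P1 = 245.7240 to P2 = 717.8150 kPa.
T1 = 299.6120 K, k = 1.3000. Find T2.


(k-1)/k = 0.2308
(P2/P1)^exp = 1.2807
T2 = 299.6120 * 1.2807 = 383.7048 K

383.7048 K


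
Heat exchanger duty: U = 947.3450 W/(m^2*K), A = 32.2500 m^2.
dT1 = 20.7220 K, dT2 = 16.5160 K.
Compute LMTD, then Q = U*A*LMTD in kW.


LMTD = 18.5396 K
Q = 947.3450 * 32.2500 * 18.5396 = 566418.0825 W = 566.4181 kW

566.4181 kW


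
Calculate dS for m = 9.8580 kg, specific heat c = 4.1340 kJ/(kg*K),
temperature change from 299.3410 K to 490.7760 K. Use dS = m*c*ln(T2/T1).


T2/T1 = 1.6395
ln(T2/T1) = 0.4944
dS = 9.8580 * 4.1340 * 0.4944 = 20.1484 kJ/K

20.1484 kJ/K


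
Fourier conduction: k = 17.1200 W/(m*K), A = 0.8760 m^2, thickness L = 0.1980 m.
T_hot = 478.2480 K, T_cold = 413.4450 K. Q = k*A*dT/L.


dT = 64.8030 K
Q = 17.1200 * 0.8760 * 64.8030 / 0.1980 = 4908.3756 W

4908.3756 W


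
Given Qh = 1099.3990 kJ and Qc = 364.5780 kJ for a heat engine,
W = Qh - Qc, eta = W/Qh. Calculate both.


W = 1099.3990 - 364.5780 = 734.8210 kJ
eta = 734.8210 / 1099.3990 = 0.6684 = 66.8384%

W = 734.8210 kJ, eta = 66.8384%


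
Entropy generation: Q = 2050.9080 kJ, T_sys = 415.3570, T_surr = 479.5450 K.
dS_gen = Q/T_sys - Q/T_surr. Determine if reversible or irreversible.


dS_sys = 2050.9080/415.3570 = 4.9377 kJ/K
dS_surr = -2050.9080/479.5450 = -4.2768 kJ/K
dS_gen = 4.9377 - 4.2768 = 0.6609 kJ/K (irreversible)

dS_gen = 0.6609 kJ/K, irreversible


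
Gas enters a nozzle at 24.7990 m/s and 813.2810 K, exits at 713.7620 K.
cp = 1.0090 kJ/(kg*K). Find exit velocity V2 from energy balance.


dT = 99.5190 K
2*cp*1000*dT = 200829.3420
V1^2 = 614.9904
V2 = sqrt(201444.3324) = 448.8255 m/s

448.8255 m/s


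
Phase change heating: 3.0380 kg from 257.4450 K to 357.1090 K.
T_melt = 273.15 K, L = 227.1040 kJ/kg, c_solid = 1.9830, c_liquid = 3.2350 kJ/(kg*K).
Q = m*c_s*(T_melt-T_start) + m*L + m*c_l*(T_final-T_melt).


Q1 (sensible, solid) = 3.0380 * 1.9830 * 15.7050 = 94.6125 kJ
Q2 (latent) = 3.0380 * 227.1040 = 689.9420 kJ
Q3 (sensible, liquid) = 3.0380 * 3.2350 * 83.9590 = 825.1432 kJ
Q_total = 1609.6976 kJ

1609.6976 kJ


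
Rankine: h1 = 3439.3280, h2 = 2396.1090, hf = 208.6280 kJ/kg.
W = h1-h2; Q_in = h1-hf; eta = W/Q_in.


W = 1043.2190 kJ/kg
Q_in = 3230.7000 kJ/kg
eta = 0.3229 = 32.2908%

eta = 32.2908%


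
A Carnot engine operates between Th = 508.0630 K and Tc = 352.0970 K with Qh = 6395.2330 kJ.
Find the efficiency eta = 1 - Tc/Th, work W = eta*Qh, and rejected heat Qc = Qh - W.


eta = 1 - 352.0970/508.0630 = 0.3070
W = 0.3070 * 6395.2330 = 1963.2190 kJ
Qc = 6395.2330 - 1963.2190 = 4432.0140 kJ

eta = 30.6982%, W = 1963.2190 kJ, Qc = 4432.0140 kJ


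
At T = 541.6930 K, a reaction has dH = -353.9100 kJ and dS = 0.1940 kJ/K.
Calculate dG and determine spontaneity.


T*dS = 541.6930 * 0.1940 = 105.0884 kJ
dG = -353.9100 - 105.0884 = -458.9984 kJ (spontaneous)

dG = -458.9984 kJ, spontaneous


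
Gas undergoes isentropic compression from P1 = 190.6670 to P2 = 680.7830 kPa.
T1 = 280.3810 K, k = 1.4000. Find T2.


(k-1)/k = 0.2857
(P2/P1)^exp = 1.4385
T2 = 280.3810 * 1.4385 = 403.3410 K

403.3410 K


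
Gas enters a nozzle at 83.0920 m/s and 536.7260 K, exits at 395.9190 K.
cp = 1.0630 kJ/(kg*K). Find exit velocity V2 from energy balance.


dT = 140.8070 K
2*cp*1000*dT = 299355.6820
V1^2 = 6904.2805
V2 = sqrt(306259.9625) = 553.4076 m/s

553.4076 m/s


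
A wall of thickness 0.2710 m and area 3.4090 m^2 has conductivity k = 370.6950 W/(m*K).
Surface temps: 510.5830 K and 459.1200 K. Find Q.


dT = 51.4630 K
Q = 370.6950 * 3.4090 * 51.4630 / 0.2710 = 239976.9548 W

239976.9548 W


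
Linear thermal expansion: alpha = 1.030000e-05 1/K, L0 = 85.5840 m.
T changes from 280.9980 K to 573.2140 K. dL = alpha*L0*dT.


dT = 292.2160 K
dL = 1.030000e-05 * 85.5840 * 292.2160 = 0.257593 m
L_final = 85.841593 m

dL = 0.257593 m


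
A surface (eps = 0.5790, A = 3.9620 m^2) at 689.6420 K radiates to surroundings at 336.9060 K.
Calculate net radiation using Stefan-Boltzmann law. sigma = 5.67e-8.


T^4 = 2.2620e+11
Tsurr^4 = 1.2884e+10
Q = 0.5790 * 5.67e-8 * 3.9620 * 2.1332e+11 = 27746.1557 W

27746.1557 W


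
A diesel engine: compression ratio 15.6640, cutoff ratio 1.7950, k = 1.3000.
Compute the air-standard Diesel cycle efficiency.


r^(k-1) = 2.2828
rc^k = 2.1394
eta = 0.5171 = 51.7075%

51.7075%


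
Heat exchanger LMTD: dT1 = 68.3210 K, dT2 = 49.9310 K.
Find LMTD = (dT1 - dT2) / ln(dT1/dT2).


dT1/dT2 = 1.3683
ln(dT1/dT2) = 0.3136
LMTD = 18.3900 / 0.3136 = 58.6462 K

58.6462 K


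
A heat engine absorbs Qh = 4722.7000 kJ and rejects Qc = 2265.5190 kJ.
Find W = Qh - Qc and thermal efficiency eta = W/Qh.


W = 4722.7000 - 2265.5190 = 2457.1810 kJ
eta = 2457.1810 / 4722.7000 = 0.5203 = 52.0292%

W = 2457.1810 kJ, eta = 52.0292%


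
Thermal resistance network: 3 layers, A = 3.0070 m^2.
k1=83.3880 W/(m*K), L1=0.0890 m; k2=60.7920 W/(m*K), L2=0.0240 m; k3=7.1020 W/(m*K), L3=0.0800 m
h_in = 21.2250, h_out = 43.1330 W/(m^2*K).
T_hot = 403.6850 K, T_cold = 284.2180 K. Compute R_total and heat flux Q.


R_conv_in = 1/(21.2250*3.0070) = 0.0157
R_1 = 0.0890/(83.3880*3.0070) = 0.0004
R_2 = 0.0240/(60.7920*3.0070) = 0.0001
R_3 = 0.0800/(7.1020*3.0070) = 0.0037
R_conv_out = 1/(43.1330*3.0070) = 0.0077
R_total = 0.0276 K/W
Q = 119.4670 / 0.0276 = 4326.8629 W

R_total = 0.0276 K/W, Q = 4326.8629 W


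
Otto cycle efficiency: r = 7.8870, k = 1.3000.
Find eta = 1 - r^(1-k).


r^(k-1) = 1.8581
eta = 1 - 1/1.8581 = 0.4618 = 46.1821%

46.1821%


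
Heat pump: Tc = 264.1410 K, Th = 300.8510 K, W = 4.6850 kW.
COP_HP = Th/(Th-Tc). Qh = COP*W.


COP = 300.8510 / 36.7100 = 8.1953
Qh = 8.1953 * 4.6850 = 38.3952 kW

COP = 8.1953, Qh = 38.3952 kW


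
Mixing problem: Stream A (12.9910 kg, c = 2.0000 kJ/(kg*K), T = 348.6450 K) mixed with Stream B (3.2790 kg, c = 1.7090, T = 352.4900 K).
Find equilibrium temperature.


num = 11033.7817
den = 31.5858
Tf = 349.3272 K

349.3272 K


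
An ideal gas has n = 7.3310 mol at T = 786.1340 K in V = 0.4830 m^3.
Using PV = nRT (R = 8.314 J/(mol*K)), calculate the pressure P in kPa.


P = nRT/V = 7.3310 * 8.314 * 786.1340 / 0.4830
= 47914.8154 / 0.4830 = 99202.5164 Pa = 99.2025 kPa

99.2025 kPa


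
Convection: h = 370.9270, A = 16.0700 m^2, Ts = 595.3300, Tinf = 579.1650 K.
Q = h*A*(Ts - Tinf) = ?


dT = 16.1650 K
Q = 370.9270 * 16.0700 * 16.1650 = 96356.2817 W

96356.2817 W


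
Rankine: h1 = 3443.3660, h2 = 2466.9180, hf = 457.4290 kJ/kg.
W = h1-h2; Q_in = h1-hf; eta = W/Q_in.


W = 976.4480 kJ/kg
Q_in = 2985.9370 kJ/kg
eta = 0.3270 = 32.7016%

eta = 32.7016%


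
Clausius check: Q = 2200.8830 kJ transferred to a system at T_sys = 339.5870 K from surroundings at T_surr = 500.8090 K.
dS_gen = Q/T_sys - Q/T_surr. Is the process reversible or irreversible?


dS_sys = 2200.8830/339.5870 = 6.4811 kJ/K
dS_surr = -2200.8830/500.8090 = -4.3947 kJ/K
dS_gen = 6.4811 - 4.3947 = 2.0864 kJ/K (irreversible)

dS_gen = 2.0864 kJ/K, irreversible


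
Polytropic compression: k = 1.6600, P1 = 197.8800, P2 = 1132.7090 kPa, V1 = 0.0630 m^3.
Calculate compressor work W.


(k-1)/k = 0.3976
(P2/P1)^exp = 2.0011
W = 2.5152 * 197.8800 * 0.0630 * (2.0011 - 1) = 31.3883 kJ

31.3883 kJ


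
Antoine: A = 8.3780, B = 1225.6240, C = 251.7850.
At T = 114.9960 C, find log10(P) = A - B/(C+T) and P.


C+T = 366.7810
B/(C+T) = 3.3416
log10(P) = 8.3780 - 3.3416 = 5.0364
P = 10^5.0364 = 108750.4475 mmHg

108750.4475 mmHg


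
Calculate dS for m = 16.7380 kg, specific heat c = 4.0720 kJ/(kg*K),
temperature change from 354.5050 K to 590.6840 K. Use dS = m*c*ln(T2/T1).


T2/T1 = 1.6662
ln(T2/T1) = 0.5106
dS = 16.7380 * 4.0720 * 0.5106 = 34.7982 kJ/K

34.7982 kJ/K


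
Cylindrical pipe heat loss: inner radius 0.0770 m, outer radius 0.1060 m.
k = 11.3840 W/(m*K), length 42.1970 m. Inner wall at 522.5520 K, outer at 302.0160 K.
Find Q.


dT = 220.5360 K
ln(ro/ri) = 0.3196
Q = 2*pi*11.3840*42.1970*220.5360 / 0.3196 = 2082491.8005 W

2082491.8005 W


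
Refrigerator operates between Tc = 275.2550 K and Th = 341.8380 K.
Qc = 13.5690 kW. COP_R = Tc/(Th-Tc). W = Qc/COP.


COP = 275.2550 / 66.5830 = 4.1340
W = 13.5690 / 4.1340 = 3.2823 kW

COP = 4.1340, W = 3.2823 kW


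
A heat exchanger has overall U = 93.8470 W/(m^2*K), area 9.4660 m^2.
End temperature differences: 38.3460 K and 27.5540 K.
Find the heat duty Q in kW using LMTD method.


LMTD = 32.6533 K
Q = 93.8470 * 9.4660 * 32.6533 = 29007.7522 W = 29.0078 kW

29.0078 kW


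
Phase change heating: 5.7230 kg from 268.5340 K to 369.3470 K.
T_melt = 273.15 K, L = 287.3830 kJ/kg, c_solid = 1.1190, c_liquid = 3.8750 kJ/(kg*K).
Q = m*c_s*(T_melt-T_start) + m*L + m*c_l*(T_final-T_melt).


Q1 (sensible, solid) = 5.7230 * 1.1190 * 4.6160 = 29.5610 kJ
Q2 (latent) = 5.7230 * 287.3830 = 1644.6929 kJ
Q3 (sensible, liquid) = 5.7230 * 3.8750 * 96.1970 = 2133.3248 kJ
Q_total = 3807.5787 kJ

3807.5787 kJ


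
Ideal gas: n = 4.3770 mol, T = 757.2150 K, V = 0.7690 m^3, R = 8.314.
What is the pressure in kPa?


P = nRT/V = 4.3770 * 8.314 * 757.2150 / 0.7690
= 27555.3401 / 0.7690 = 35832.6919 Pa = 35.8327 kPa

35.8327 kPa


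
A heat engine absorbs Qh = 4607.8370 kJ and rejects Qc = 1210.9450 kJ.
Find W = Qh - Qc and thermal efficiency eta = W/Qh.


W = 4607.8370 - 1210.9450 = 3396.8920 kJ
eta = 3396.8920 / 4607.8370 = 0.7372 = 73.7199%

W = 3396.8920 kJ, eta = 73.7199%


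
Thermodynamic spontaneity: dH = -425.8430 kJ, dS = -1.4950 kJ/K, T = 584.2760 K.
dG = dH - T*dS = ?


T*dS = 584.2760 * -1.4950 = -873.4926 kJ
dG = -425.8430 + 873.4926 = 447.6496 kJ (non-spontaneous)

dG = 447.6496 kJ, non-spontaneous


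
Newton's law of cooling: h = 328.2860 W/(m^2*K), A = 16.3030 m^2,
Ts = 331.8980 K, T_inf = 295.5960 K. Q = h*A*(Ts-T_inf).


dT = 36.3020 K
Q = 328.2860 * 16.3030 * 36.3020 = 194289.9978 W

194289.9978 W


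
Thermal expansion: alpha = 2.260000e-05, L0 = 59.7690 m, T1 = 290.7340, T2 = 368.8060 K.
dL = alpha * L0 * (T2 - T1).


dT = 78.0720 K
dL = 2.260000e-05 * 59.7690 * 78.0720 = 0.105458 m
L_final = 59.874458 m

dL = 0.105458 m


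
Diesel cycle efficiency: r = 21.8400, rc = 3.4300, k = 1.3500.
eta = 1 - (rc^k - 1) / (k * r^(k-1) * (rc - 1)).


r^(k-1) = 2.9426
rc^k = 5.2802
eta = 0.5566 = 55.6614%

55.6614%


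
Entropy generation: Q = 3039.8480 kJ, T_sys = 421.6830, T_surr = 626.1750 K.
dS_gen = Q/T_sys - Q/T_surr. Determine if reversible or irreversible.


dS_sys = 3039.8480/421.6830 = 7.2088 kJ/K
dS_surr = -3039.8480/626.1750 = -4.8546 kJ/K
dS_gen = 7.2088 - 4.8546 = 2.3542 kJ/K (irreversible)

dS_gen = 2.3542 kJ/K, irreversible


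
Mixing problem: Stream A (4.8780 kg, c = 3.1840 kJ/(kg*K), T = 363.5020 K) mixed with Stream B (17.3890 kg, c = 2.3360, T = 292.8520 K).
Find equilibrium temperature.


num = 17541.6046
den = 56.1523
Tf = 312.3936 K

312.3936 K


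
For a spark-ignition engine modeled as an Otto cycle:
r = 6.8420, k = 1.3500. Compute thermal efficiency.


r^(k-1) = 1.9603
eta = 1 - 1/1.9603 = 0.4899 = 48.9864%

48.9864%


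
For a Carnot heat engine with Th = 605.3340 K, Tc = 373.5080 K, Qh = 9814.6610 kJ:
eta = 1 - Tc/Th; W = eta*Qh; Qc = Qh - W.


eta = 1 - 373.5080/605.3340 = 0.3830
W = 0.3830 * 9814.6610 = 3758.7408 kJ
Qc = 9814.6610 - 3758.7408 = 6055.9202 kJ

eta = 38.2972%, W = 3758.7408 kJ, Qc = 6055.9202 kJ
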